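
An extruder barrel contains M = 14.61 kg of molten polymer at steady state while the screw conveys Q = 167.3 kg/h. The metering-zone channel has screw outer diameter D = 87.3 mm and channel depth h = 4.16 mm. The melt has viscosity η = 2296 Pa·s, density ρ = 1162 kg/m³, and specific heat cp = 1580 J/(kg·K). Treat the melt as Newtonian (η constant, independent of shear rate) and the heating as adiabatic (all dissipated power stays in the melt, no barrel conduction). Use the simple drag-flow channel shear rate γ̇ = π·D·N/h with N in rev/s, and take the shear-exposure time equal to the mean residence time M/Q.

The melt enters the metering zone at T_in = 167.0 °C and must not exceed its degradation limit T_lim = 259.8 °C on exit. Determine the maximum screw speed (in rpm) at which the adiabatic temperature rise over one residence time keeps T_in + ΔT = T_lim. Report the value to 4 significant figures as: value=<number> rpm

value=13.98 rpm

Throughput in SI: Q_s = 167.3 kg/h ÷ 3600 s/h = 0.0464722 kg/s
t_res = M / Q_s = 14.61 ÷ 0.0464722 = 314.381 s
Geometry in SI: D = 87.3 mm → 0.0873 m, h = 4.16 mm → 0.00416 m
ΔT_a = T_lim − T_in = 259.8 °C − 167.0 °C = 92.8 K
γ̇_max² = ΔT_a·ρ·cp / (η·t_res) = [92.8 × 1162 × 1580] / [2296 × 314.381] = 236.038 s⁻²
Take the square root: γ̇_max = √(236.038) = 15.3635 s⁻¹
N_max = γ̇_max·h / (π·D) = 15.3635 · 0.00416 / (π · 0.0873) = 0.233035 rev/s = 13.9821 rpm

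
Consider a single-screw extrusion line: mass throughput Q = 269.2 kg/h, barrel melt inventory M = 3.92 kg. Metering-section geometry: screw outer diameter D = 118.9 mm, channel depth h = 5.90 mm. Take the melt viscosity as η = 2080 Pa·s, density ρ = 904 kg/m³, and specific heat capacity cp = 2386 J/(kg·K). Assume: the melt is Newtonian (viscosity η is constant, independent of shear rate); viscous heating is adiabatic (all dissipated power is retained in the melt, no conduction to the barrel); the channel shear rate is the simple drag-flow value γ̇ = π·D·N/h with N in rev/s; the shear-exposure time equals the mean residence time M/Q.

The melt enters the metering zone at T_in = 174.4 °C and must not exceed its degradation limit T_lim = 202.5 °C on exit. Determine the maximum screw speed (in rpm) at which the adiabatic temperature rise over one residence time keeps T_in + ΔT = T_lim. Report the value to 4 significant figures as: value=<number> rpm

value=22.34 rpm

Q_s = Q / 3600 = 269.2 / 3600 = 0.0747778 kg/s
t_res = M / Q_s = 3.92 / 0.0747778 = 52.422 s
D = 118.9 mm = 0.1189 m;  h = 5.90 mm = 0.0059 m
ΔT_a = T_lim − T_in = 202.5 − 174.4 = 28.1 K
γ̇_max² = ΔT_a·ρ·cp/(η·t_res) = 28.1·904·2386/(2080·52.422) = 555.864 s⁻²
Take the square root: γ̇_max = √(555.864) = 23.5768 s⁻¹
Solve γ̇ = πDN/h for N: N_max = γ̇_max·h/(π·D) = 23.5768 × 0.0059 / (π × 0.1189) = 0.372396 rev/s = 22.3437 rpm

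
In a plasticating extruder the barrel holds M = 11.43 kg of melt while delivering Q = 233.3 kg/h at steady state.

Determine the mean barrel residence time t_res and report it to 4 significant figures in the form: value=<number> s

Convert throughput: Q = 233.3 kg/h = 233.3/3600 = 0.0648056 kg/s
t_res = M / Q_s = 11.43 / 0.0648056 = 176.374 s

value=176.4 s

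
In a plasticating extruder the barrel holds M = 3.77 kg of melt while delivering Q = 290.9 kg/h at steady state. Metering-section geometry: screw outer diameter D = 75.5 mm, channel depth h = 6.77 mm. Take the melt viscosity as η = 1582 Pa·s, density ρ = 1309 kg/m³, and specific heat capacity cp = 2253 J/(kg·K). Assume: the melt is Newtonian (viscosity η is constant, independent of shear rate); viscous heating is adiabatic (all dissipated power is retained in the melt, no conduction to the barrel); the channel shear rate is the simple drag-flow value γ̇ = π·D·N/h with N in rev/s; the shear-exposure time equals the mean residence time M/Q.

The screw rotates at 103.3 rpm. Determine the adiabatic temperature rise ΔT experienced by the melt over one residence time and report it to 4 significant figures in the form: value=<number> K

Q_s = Q / 3600 = 290.9 / 3600 = 0.0808056 kg/s
Mean residence time: t_res = M/Q_s = 3.77 kg / 0.0808056 kg/s = 46.6552 s
Convert to SI: D = 0.0755 m, h = 0.00677 m, N = 103.3/60 = 1.72167 rev/s
Shear rate: γ̇ = πDN/h = π·0.0755·1.72167/0.00677 = 60.3194 s⁻¹
ΔT = η·γ̇²·t_res/(ρ·cp) = [1582 × 60.3194² × 46.6552] / [1309 × 2253] = 91.0584 K

value=91.06 K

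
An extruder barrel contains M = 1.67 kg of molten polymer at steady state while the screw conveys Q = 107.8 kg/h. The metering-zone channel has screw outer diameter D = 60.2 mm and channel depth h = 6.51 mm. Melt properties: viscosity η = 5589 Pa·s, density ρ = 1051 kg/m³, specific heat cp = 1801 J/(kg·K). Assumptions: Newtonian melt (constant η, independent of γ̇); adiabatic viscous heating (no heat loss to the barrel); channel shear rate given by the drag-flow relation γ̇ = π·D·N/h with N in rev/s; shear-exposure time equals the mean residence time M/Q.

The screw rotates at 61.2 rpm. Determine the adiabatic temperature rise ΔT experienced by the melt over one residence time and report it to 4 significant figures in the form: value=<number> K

value=144.6 K

Convert throughput: Q = 107.8 kg/h = 107.8/3600 = 0.0299444 kg/s
t_res = M / Q_s = 1.67 ÷ 0.0299444 = 55.7699 s
D = 60.2 mm = 0.0602 m;  h = 6.51 mm = 0.00651 m;  N = 61.2 rpm / 60 = 1.02 rev/s
γ̇ = π D N / h = (π)(0.0602)(1.02) / 0.00651 = 29.6323 s⁻¹
ΔT = η·γ̇²·t_res / (ρ·cp) = 5589 · (29.6323)² · 55.7699 / (1051 · 1801) = 144.594 K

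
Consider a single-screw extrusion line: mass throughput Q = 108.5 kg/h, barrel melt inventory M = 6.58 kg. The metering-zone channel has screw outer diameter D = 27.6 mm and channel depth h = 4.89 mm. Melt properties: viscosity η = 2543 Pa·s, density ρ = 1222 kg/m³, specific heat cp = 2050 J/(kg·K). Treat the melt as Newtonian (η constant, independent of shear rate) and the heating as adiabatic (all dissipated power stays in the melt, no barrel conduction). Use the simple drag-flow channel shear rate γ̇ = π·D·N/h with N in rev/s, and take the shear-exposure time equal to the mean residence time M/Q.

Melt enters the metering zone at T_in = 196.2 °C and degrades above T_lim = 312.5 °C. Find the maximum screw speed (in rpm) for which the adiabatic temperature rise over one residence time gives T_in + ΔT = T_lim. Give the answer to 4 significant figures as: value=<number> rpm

value=77.51 rpm

Q_s = Q / 3600 = 108.5 / 3600 = 0.0301389 kg/s
t_res = M / Q_s = 6.58 / 0.0301389 = 218.323 s
Geometry in SI: D = 27.6 mm → 0.0276 m, h = 4.89 mm → 0.00489 m
Allowable rise: ΔT_a = T_lim − T_in = 312.5 − 196.2 = 116.3 K
Invert ΔT = ηγ̇²t_res/(ρcp) for γ̇: γ̇_max² = ΔT_a ρ cp / (η t_res) = 116.3·1222·2050 / (2543·218.323) = 524.759 s⁻²
Take the square root: γ̇_max = √(524.759) = 22.9076 s⁻¹
N_max = γ̇_max·h / (π·D) = 22.9076 · 0.00489 / (π · 0.0276) = 1.2919 rev/s = 77.5142 rpm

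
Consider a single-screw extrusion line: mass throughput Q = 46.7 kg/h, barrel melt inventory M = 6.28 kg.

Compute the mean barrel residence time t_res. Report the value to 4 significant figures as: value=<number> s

value=484.1 s

Convert throughput: Q = 46.7 kg/h = 46.7/3600 = 0.0129722 kg/s
t_res = M / Q_s = 6.28 ÷ 0.0129722 = 484.111 s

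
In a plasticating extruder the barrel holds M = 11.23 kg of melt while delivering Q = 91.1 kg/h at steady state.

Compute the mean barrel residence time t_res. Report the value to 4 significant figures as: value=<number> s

value=443.8 s

Convert throughput: Q = 91.1 kg/h = 91.1/3600 = 0.0253056 kg/s
t_res = M / Q_s = 11.23 / 0.0253056 = 443.776 s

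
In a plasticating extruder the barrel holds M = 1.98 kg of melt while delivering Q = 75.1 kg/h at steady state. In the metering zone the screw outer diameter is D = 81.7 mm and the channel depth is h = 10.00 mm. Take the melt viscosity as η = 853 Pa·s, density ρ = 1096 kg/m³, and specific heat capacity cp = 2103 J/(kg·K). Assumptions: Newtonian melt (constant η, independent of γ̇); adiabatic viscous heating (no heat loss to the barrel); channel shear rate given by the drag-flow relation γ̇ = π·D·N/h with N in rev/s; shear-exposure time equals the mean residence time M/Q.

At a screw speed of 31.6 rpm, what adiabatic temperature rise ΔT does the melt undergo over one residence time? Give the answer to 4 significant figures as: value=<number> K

Q_s = Q / 3600 = 75.1 / 3600 = 0.0208611 kg/s
t_res = M / Q_s = 1.98 / 0.0208611 = 94.9134 s
D = 81.7 mm = 0.0817 m;  h = 10.00 mm = 0.01 m;  N = 31.6 rpm / 60 = 0.526667 rev/s
Shear rate: γ̇ = πDN/h = π·0.0817·0.526667/0.01 = 13.5179 s⁻¹
ΔT = η·γ̇²·t_res/(ρ·cp) = [853 × 13.5179² × 94.9134] / [1096 × 2103] = 6.41863 K

value=6.419 K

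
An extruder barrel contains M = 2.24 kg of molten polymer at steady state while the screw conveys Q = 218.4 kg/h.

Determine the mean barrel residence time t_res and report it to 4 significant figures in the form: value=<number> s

Convert throughput: Q = 218.4 kg/h = 218.4/3600 = 0.0606667 kg/s
t_res = M / Q_s = 2.24 / 0.0606667 = 36.9231 s

value=36.92 s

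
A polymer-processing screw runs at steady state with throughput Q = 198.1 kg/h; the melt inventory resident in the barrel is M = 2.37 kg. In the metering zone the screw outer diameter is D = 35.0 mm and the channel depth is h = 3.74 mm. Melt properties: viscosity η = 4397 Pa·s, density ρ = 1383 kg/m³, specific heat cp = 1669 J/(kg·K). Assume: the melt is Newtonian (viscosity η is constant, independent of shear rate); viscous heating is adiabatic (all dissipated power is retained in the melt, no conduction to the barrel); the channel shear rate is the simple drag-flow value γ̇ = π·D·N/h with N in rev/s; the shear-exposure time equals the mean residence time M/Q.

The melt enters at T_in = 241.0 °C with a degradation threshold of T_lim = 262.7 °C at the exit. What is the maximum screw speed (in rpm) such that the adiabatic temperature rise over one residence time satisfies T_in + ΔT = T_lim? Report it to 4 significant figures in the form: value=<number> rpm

value=33.19 rpm

Convert throughput: Q = 198.1 kg/h = 198.1/3600 = 0.0550278 kg/s
t_res = M / Q_s = 2.37 / 0.0550278 = 43.0692 s
Convert to metres: D = 0.035 m, h = 0.00374 m
Allowable rise: ΔT_a = T_lim − T_in = 262.7 − 241.0 = 21.7 K
γ̇_max² = ΔT_a·ρ·cp / (η·t_res) = [21.7 × 1383 × 1669] / [4397 × 43.0692] = 264.494 s⁻²
γ̇_max = sqrt(264.494) = 16.2633 s⁻¹
N_max = γ̇_max·h / (π·D) = 16.2633 · 0.00374 / (π · 0.035) = 0.553174 rev/s = 33.1904 rpm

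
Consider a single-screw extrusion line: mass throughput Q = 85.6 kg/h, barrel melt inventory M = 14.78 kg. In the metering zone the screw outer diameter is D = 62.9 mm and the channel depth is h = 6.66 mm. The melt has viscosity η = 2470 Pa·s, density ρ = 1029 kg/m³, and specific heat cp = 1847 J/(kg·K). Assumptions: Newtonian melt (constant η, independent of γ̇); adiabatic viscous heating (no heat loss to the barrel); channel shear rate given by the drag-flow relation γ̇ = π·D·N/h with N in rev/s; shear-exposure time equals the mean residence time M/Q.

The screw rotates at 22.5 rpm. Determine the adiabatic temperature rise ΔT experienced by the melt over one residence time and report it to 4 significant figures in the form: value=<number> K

value=100.0 K

Q_s = Q / 3600 = 85.6 / 3600 = 0.0237778 kg/s
t_res = M / Q_s = 14.78 / 0.0237778 = 621.589 s
D = 62.9 mm = 0.0629 m;  h = 6.66 mm = 0.00666 m;  N = 22.5 rpm / 60 = 0.375 rev/s
γ̇ = π·D·N / h = π · 0.0629 · 0.375 / 0.00666 = 11.1265 s⁻¹
Adiabatic rise: ΔT = η γ̇² t_res / (ρ cp) = 2470·(11.1265)²·621.589 / (1029·1847) = 100.008 K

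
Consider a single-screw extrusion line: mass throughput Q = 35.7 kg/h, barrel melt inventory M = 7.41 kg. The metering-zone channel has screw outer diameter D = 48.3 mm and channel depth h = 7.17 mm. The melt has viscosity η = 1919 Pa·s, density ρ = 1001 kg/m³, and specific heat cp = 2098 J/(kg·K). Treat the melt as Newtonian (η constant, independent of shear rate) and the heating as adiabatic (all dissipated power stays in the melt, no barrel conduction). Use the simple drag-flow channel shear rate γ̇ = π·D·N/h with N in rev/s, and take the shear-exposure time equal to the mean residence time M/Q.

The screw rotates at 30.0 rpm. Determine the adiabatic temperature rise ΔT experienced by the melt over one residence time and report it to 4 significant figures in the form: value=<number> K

value=76.45 K

Convert throughput: Q = 35.7 kg/h = 35.7/3600 = 0.00991667 kg/s
t_res = M / Q_s = 7.41 / 0.00991667 = 747.227 s
Geometry in metres: D = 48.3 mm → 0.0483 m, h = 7.17 mm → 0.00717 m; screw speed N = 30.0 rpm = 0.5 rev/s
γ̇ = π D N / h = (π)(0.0483)(0.5) / 0.00717 = 10.5815 s⁻¹
ΔT = η·γ̇²·t_res/(ρ·cp) = [1919 × 10.5815² × 747.227] / [1001 × 2098] = 76.4511 K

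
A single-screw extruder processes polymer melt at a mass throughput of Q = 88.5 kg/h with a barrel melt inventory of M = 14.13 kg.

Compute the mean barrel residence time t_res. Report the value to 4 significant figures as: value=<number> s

Q_s = Q / 3600 = 88.5 / 3600 = 0.0245833 kg/s
Mean residence time: t_res = M/Q_s = 14.13 kg / 0.0245833 kg/s = 574.78 s

value=574.8 s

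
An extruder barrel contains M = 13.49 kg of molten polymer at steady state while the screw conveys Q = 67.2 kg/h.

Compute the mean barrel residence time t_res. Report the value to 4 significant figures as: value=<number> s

Convert throughput: Q = 67.2 kg/h = 67.2/3600 = 0.0186667 kg/s
t_res = M / Q_s = 13.49 / 0.0186667 = 722.679 s

value=722.7 s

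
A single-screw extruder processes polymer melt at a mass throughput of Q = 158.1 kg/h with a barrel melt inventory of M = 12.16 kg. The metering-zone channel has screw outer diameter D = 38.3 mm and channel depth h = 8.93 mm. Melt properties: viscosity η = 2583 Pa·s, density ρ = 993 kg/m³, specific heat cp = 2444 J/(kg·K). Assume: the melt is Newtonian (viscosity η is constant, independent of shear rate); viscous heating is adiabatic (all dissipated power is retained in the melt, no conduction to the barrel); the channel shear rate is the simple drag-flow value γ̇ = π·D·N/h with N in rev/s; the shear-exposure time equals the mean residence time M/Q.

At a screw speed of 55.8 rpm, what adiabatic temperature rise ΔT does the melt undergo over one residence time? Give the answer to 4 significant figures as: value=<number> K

Convert throughput: Q = 158.1 kg/h = 158.1/3600 = 0.0439167 kg/s
Mean residence time: t_res = M/Q_s = 12.16 kg / 0.0439167 kg/s = 276.888 s
Geometry in metres: D = 38.3 mm → 0.0383 m, h = 8.93 mm → 0.00893 m; screw speed N = 55.8 rpm = 0.93 rev/s
Shear rate: γ̇ = πDN/h = π·0.0383·0.93/0.00893 = 12.5308 s⁻¹
ΔT = η·γ̇²·t_res/(ρ·cp) = [2583 × 12.5308² × 276.888] / [993 × 2444] = 46.2741 K

value=46.27 K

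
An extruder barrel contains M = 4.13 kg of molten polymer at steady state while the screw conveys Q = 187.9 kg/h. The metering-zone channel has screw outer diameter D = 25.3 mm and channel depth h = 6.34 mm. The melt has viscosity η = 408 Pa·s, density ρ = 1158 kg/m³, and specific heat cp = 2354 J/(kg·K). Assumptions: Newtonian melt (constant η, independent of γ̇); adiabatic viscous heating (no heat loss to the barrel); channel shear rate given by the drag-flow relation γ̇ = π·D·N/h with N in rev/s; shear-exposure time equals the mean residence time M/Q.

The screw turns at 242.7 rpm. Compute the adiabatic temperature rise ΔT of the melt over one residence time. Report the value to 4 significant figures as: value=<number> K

Throughput in SI: Q_s = 187.9 kg/h ÷ 3600 s/h = 0.0521944 kg/s
Mean residence time: t_res = M/Q_s = 4.13 kg / 0.0521944 kg/s = 79.1272 s
Geometry in metres: D = 25.3 mm → 0.0253 m, h = 6.34 mm → 0.00634 m; screw speed N = 242.7 rpm = 4.045 rev/s
γ̇ = π D N / h = (π)(0.0253)(4.045) / 0.00634 = 50.7107 s⁻¹
ΔT = η·γ̇²·t_res / (ρ·cp) = 408 · (50.7107)² · 79.1272 / (1158 · 2354) = 30.4558 K

value=30.46 K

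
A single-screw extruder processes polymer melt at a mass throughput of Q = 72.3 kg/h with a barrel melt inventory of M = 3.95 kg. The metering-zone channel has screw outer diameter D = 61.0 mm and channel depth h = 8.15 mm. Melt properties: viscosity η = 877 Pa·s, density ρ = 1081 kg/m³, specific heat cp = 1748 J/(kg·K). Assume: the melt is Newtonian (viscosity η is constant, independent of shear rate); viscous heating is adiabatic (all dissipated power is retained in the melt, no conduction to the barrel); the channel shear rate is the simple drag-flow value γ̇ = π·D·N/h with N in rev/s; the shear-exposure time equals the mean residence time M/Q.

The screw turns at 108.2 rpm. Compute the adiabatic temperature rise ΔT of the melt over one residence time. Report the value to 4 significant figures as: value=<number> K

Q_s = Q / 3600 = 72.3 / 3600 = 0.0200833 kg/s
t_res = M / Q_s = 3.95 ÷ 0.0200833 = 196.68 s
D = 61.0 mm = 0.061 m;  h = 8.15 mm = 0.00815 m;  N = 108.2 rpm / 60 = 1.80333 rev/s
γ̇ = π·D·N / h = π · 0.061 · 1.80333 / 0.00815 = 42.4031 s⁻¹
ΔT = η·γ̇²·t_res / (ρ·cp) = 877 · (42.4031)² · 196.68 / (1081 · 1748) = 164.131 K

value=164.1 K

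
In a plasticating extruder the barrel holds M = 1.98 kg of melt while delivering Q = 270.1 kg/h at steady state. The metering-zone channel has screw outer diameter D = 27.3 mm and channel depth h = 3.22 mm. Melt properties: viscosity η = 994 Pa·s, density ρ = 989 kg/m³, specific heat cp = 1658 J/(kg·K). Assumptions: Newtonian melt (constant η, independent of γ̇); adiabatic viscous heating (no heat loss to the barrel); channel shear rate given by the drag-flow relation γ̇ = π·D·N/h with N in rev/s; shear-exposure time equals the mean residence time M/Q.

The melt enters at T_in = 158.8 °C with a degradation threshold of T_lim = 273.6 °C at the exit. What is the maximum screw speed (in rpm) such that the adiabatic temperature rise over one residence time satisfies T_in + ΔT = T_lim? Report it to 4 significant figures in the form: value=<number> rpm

value=190.8 rpm

Throughput in SI: Q_s = 270.1 kg/h ÷ 3600 s/h = 0.0750278 kg/s
t_res = M / Q_s = 1.98 / 0.0750278 = 26.3902 s
Convert to metres: D = 0.0273 m, h = 0.00322 m
Allowable rise: ΔT_a = T_lim − T_in = 273.6 − 158.8 = 114.8 K
γ̇_max² = ΔT_a·ρ·cp / (η·t_res) = [114.8 × 989 × 1658] / [994 × 26.3902] = 7176.18 s⁻²
γ̇_max = √7176.18 = 84.7123 s⁻¹
N_max = γ̇_max h / (πD) = 84.7123·0.00322/(π·0.0273) = 3.18046 rev/s → ×60 = 190.828 rpm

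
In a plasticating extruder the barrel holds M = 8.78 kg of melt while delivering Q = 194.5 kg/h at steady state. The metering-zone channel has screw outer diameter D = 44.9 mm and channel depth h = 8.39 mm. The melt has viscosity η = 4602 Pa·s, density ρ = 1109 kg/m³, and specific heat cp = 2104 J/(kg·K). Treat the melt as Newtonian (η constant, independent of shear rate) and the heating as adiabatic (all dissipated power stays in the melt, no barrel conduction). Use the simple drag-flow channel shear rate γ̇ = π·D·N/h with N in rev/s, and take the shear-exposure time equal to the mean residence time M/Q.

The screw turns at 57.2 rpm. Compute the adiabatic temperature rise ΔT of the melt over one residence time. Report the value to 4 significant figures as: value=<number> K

Q_s = Q / 3600 = 194.5 / 3600 = 0.0540278 kg/s
t_res = M / Q_s = 8.78 ÷ 0.0540278 = 162.509 s
Convert to SI: D = 0.0449 m, h = 0.00839 m, N = 57.2/60 = 0.953333 rev/s
γ̇ = π D N / h = (π)(0.0449)(0.953333) / 0.00839 = 16.028 s⁻¹
ΔT = η·γ̇²·t_res/(ρ·cp) = [4602 × 16.028² × 162.509] / [1109 × 2104] = 82.3389 K

value=82.34 K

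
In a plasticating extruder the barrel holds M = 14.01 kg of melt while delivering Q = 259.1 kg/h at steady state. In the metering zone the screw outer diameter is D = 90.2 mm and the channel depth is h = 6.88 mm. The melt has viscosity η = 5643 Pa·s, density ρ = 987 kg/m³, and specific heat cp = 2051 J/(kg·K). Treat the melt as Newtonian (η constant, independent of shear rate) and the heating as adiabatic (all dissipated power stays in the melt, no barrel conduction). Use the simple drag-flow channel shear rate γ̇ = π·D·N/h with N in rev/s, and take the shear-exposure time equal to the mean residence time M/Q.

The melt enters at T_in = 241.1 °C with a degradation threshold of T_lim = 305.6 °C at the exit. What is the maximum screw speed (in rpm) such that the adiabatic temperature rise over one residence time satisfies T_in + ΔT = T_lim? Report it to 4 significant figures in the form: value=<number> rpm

value=15.88 rpm

Throughput in SI: Q_s = 259.1 kg/h ÷ 3600 s/h = 0.0719722 kg/s
Mean residence time: t_res = M/Q_s = 14.01 kg / 0.0719722 kg/s = 194.658 s
D = 90.2 mm = 0.0902 m;  h = 6.88 mm = 0.00688 m
ΔT_a = T_lim − T_in = 305.6 °C − 241.1 °C = 64.5 K
Invert ΔT = ηγ̇²t_res/(ρcp) for γ̇: γ̇_max² = ΔT_a ρ cp / (η t_res) = 64.5·987·2051 / (5643·194.658) = 118.866 s⁻²
γ̇_max = √118.866 = 10.9026 s⁻¹
Solve γ̇ = πDN/h for N: N_max = γ̇_max·h/(π·D) = 10.9026 × 0.00688 / (π × 0.0902) = 0.264705 rev/s = 15.8823 rpm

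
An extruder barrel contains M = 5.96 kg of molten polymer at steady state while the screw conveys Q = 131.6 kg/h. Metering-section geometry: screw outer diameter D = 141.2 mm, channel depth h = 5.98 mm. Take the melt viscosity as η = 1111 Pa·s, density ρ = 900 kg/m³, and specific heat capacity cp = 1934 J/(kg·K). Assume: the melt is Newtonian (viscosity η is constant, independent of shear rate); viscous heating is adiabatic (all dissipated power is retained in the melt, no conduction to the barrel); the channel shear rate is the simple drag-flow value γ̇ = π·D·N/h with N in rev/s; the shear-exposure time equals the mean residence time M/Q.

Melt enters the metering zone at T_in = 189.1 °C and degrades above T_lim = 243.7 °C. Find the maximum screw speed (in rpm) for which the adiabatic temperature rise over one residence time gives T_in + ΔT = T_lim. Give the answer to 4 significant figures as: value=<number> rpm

value=18.53 rpm

Convert throughput: Q = 131.6 kg/h = 131.6/3600 = 0.0365556 kg/s
Mean residence time: t_res = M/Q_s = 5.96 kg / 0.0365556 kg/s = 163.04 s
Convert to metres: D = 0.1412 m, h = 0.00598 m
ΔT_a = T_lim − T_in = 243.7 °C − 189.1 °C = 54.6 K
γ̇_max² = ΔT_a·ρ·cp / (η·t_res) = [54.6 × 900 × 1934] / [1111 × 163.04] = 524.668 s⁻²
Take the square root: γ̇_max = √(524.668) = 22.9056 s⁻¹
N_max = γ̇_max h / (πD) = 22.9056·0.00598/(π·0.1412) = 0.308787 rev/s → ×60 = 18.5272 rpm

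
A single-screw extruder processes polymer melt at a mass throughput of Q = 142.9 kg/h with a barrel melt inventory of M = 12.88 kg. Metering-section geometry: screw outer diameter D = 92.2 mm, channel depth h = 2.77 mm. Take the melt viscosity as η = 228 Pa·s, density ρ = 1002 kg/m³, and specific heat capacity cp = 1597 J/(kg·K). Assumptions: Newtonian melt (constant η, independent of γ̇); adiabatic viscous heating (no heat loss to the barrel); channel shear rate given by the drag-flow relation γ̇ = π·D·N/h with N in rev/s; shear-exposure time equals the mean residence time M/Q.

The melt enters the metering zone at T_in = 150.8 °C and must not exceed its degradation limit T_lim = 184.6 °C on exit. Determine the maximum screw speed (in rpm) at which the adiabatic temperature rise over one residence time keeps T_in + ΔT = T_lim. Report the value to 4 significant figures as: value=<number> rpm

Throughput in SI: Q_s = 142.9 kg/h ÷ 3600 s/h = 0.0396944 kg/s
t_res = M / Q_s = 12.88 / 0.0396944 = 324.479 s
D = 92.2 mm = 0.0922 m;  h = 2.77 mm = 0.00277 m
ΔT_a = T_lim − T_in = 184.6 − 150.8 = 33.8 K
Invert ΔT = ηγ̇²t_res/(ρcp) for γ̇: γ̇_max² = ΔT_a ρ cp / (η t_res) = 33.8·1002·1597 / (228·324.479) = 731.086 s⁻²
γ̇_max = sqrt(731.086) = 27.0386 s⁻¹
N_max = γ̇_max h / (πD) = 27.0386·0.00277/(π·0.0922) = 0.258573 rev/s → ×60 = 15.5144 rpm

value=15.51 rpm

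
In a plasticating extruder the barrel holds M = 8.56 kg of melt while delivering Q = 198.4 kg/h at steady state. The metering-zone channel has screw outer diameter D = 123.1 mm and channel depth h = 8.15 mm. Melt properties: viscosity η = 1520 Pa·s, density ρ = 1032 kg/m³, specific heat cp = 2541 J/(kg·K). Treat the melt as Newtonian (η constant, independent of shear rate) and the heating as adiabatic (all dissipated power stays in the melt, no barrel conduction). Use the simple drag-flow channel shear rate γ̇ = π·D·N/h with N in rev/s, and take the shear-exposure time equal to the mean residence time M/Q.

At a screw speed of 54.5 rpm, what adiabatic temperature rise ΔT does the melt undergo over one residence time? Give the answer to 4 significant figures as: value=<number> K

Q_s = Q / 3600 = 198.4 / 3600 = 0.0551111 kg/s
t_res = M / Q_s = 8.56 / 0.0551111 = 155.323 s
D = 123.1 mm = 0.1231 m;  h = 8.15 mm = 0.00815 m;  N = 54.5 rpm / 60 = 0.908333 rev/s
γ̇ = π·D·N / h = π · 0.1231 · 0.908333 / 0.00815 = 43.1018 s⁻¹
ΔT = η·γ̇²·t_res / (ρ·cp) = 1520 · (43.1018)² · 155.323 / (1032 · 2541) = 167.257 K

value=167.3 K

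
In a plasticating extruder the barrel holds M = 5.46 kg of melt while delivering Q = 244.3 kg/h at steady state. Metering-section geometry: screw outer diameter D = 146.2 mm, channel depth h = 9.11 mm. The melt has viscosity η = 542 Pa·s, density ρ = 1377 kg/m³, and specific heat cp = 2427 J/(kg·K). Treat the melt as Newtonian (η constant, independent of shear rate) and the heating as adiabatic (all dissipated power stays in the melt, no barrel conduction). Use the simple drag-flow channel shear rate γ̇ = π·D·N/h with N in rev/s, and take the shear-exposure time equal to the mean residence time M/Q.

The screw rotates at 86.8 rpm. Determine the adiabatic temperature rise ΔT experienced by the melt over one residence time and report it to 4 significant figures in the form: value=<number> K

Throughput in SI: Q_s = 244.3 kg/h ÷ 3600 s/h = 0.0678611 kg/s
Mean residence time: t_res = M/Q_s = 5.46 kg / 0.0678611 kg/s = 80.4585 s
Geometry in metres: D = 146.2 mm → 0.1462 m, h = 9.11 mm → 0.00911 m; screw speed N = 86.8 rpm = 1.44667 rev/s
Shear rate: γ̇ = πDN/h = π·0.1462·1.44667/0.00911 = 72.9369 s⁻¹
Adiabatic rise: ΔT = η γ̇² t_res / (ρ cp) = 542·(72.9369)²·80.4585 / (1377·2427) = 69.4164 K

value=69.42 K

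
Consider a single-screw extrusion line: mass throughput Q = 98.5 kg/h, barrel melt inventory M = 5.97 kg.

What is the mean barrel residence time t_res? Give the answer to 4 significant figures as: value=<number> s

value=218.2 s

Convert throughput: Q = 98.5 kg/h = 98.5/3600 = 0.0273611 kg/s
t_res = M / Q_s = 5.97 ÷ 0.0273611 = 218.193 s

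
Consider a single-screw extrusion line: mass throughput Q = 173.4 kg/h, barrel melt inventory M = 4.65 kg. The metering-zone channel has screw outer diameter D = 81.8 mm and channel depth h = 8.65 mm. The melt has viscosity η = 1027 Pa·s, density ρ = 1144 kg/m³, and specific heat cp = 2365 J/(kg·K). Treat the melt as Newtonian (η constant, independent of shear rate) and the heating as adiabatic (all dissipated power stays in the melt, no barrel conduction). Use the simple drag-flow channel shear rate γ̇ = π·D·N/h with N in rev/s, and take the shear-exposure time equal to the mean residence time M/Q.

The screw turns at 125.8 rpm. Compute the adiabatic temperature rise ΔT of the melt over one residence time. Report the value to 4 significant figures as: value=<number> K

value=142.2 K

Q_s = Q / 3600 = 173.4 / 3600 = 0.0481667 kg/s
Mean residence time: t_res = M/Q_s = 4.65 kg / 0.0481667 kg/s = 96.5398 s
Geometry in metres: D = 81.8 mm → 0.0818 m, h = 8.65 mm → 0.00865 m; screw speed N = 125.8 rpm = 2.09667 rev/s
γ̇ = π·D·N / h = π · 0.0818 · 2.09667 / 0.00865 = 62.2897 s⁻¹
Adiabatic rise: ΔT = η γ̇² t_res / (ρ cp) = 1027·(62.2897)²·96.5398 / (1144·2365) = 142.185 K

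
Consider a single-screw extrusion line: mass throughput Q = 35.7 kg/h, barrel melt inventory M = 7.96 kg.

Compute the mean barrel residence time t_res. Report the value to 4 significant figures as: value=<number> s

value=802.7 s

Throughput in SI: Q_s = 35.7 kg/h ÷ 3600 s/h = 0.00991667 kg/s
t_res = M / Q_s = 7.96 ÷ 0.00991667 = 802.689 s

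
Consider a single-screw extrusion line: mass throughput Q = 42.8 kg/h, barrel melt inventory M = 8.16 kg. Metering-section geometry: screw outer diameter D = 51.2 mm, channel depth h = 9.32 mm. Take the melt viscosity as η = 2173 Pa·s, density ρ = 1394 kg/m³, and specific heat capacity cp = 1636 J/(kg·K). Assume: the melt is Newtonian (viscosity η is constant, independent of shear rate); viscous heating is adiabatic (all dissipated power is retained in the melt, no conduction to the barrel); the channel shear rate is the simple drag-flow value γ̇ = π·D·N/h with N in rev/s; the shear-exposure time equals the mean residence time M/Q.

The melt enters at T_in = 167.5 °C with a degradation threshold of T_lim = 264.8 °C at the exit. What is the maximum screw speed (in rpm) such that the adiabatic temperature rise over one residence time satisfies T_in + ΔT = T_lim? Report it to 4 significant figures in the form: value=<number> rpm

Convert throughput: Q = 42.8 kg/h = 42.8/3600 = 0.0118889 kg/s
t_res = M / Q_s = 8.16 / 0.0118889 = 686.355 s
Geometry in SI: D = 51.2 mm → 0.0512 m, h = 9.32 mm → 0.00932 m
Allowable rise: ΔT_a = T_lim − T_in = 264.8 − 167.5 = 97.3 K
γ̇_max² = ΔT_a·ρ·cp/(η·t_res) = 97.3·1394·1636/(2173·686.355) = 148.782 s⁻²
γ̇_max = sqrt(148.782) = 12.1976 s⁻¹
N_max = γ̇_max·h / (π·D) = 12.1976 · 0.00932 / (π · 0.0512) = 0.706759 rev/s = 42.4055 rpm

value=42.41 rpm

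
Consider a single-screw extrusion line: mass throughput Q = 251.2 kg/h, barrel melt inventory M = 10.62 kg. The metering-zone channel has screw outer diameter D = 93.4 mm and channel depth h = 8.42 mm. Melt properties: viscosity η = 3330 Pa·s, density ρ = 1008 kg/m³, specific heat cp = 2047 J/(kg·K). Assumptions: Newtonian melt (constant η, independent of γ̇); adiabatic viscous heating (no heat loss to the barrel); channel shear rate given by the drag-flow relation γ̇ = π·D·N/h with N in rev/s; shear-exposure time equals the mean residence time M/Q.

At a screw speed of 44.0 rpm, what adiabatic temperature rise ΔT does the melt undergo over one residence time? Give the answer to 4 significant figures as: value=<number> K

Throughput in SI: Q_s = 251.2 kg/h ÷ 3600 s/h = 0.0697778 kg/s
t_res = M / Q_s = 10.62 ÷ 0.0697778 = 152.197 s
Geometry in metres: D = 93.4 mm → 0.0934 m, h = 8.42 mm → 0.00842 m; screw speed N = 44.0 rpm = 0.733333 rev/s
γ̇ = π·D·N / h = π · 0.0934 · 0.733333 / 0.00842 = 25.5556 s⁻¹
ΔT = η·γ̇²·t_res / (ρ·cp) = 3330 · (25.5556)² · 152.197 / (1008 · 2047) = 160.415 K

value=160.4 K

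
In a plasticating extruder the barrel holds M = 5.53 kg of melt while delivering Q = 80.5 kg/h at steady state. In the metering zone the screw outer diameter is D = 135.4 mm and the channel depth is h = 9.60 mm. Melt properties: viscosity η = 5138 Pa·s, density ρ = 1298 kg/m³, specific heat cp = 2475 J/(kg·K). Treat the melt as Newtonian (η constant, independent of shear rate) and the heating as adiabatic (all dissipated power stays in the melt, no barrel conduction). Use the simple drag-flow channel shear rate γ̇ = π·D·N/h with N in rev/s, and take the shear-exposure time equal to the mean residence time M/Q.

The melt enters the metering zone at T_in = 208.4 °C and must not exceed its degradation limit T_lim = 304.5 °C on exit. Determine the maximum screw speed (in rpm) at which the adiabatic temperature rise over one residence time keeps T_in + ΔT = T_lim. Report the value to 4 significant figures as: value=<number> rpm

Throughput in SI: Q_s = 80.5 kg/h ÷ 3600 s/h = 0.0223611 kg/s
t_res = M / Q_s = 5.53 ÷ 0.0223611 = 247.304 s
Geometry in SI: D = 135.4 mm → 0.1354 m, h = 9.60 mm → 0.0096 m
Allowable rise: ΔT_a = T_lim − T_in = 304.5 − 208.4 = 96.1 K
γ̇_max² = ΔT_a·ρ·cp / (η·t_res) = [96.1 × 1298 × 2475] / [5138 × 247.304] = 242.967 s⁻²
γ̇_max = √242.967 = 15.5874 s⁻¹
Solve γ̇ = πDN/h for N: N_max = γ̇_max·h/(π·D) = 15.5874 × 0.0096 / (π × 0.1354) = 0.351784 rev/s = 21.1071 rpm

value=21.11 rpm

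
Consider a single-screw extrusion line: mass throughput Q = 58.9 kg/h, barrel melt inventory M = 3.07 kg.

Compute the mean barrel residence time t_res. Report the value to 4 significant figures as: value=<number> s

value=187.6 s

Q_s = Q / 3600 = 58.9 / 3600 = 0.0163611 kg/s
t_res = M / Q_s = 3.07 ÷ 0.0163611 = 187.64 s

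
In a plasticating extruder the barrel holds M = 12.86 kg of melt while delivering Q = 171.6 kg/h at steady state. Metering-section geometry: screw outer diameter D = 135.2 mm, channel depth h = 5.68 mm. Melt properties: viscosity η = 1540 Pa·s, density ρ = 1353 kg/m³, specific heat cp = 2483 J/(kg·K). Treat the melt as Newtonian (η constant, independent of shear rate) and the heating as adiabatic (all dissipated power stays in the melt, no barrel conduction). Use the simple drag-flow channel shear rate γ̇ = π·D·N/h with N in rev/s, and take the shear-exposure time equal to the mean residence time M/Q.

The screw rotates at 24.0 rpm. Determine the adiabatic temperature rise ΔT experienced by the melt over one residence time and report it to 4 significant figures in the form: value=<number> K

value=110.6 K

Q_s = Q / 3600 = 171.6 / 3600 = 0.0476667 kg/s
t_res = M / Q_s = 12.86 ÷ 0.0476667 = 269.79 s
Convert to SI: D = 0.1352 m, h = 0.00568 m, N = 24.0/60 = 0.4 rev/s
Shear rate: γ̇ = πDN/h = π·0.1352·0.4/0.00568 = 29.9115 s⁻¹
ΔT = η·γ̇²·t_res/(ρ·cp) = [1540 × 29.9115² × 269.79] / [1353 × 2483] = 110.649 K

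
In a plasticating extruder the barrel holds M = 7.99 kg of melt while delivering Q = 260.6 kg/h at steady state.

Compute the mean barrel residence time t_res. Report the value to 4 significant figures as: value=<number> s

value=110.4 s

Throughput in SI: Q_s = 260.6 kg/h ÷ 3600 s/h = 0.0723889 kg/s
Mean residence time: t_res = M/Q_s = 7.99 kg / 0.0723889 kg/s = 110.376 s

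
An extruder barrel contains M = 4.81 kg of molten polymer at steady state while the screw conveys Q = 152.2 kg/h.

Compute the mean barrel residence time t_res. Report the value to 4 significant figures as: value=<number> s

Convert throughput: Q = 152.2 kg/h = 152.2/3600 = 0.0422778 kg/s
t_res = M / Q_s = 4.81 ÷ 0.0422778 = 113.771 s

value=113.8 s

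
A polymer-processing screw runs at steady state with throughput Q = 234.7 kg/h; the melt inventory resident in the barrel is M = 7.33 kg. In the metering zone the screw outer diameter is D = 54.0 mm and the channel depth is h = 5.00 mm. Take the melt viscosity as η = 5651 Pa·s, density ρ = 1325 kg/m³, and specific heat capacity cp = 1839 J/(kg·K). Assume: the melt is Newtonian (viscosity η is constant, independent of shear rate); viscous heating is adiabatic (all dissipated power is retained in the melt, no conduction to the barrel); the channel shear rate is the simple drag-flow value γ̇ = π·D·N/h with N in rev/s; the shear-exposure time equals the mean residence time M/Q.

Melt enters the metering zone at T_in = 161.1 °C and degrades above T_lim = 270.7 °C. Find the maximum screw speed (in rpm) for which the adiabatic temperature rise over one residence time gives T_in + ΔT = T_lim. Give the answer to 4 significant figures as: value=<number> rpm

value=36.26 rpm

Q_s = Q / 3600 = 234.7 / 3600 = 0.0651944 kg/s
Mean residence time: t_res = M/Q_s = 7.33 kg / 0.0651944 kg/s = 112.433 s
D = 54.0 mm = 0.054 m;  h = 5.00 mm = 0.005 m
ΔT_a = T_lim − T_in = 270.7 °C − 161.1 °C = 109.6 K
γ̇_max² = ΔT_a·ρ·cp/(η·t_res) = 109.6·1325·1839/(5651·112.433) = 420.329 s⁻²
Take the square root: γ̇_max = √(420.329) = 20.5019 s⁻¹
N_max = γ̇_max h / (πD) = 20.5019·0.005/(π·0.054) = 0.604256 rev/s → ×60 = 36.2554 rpm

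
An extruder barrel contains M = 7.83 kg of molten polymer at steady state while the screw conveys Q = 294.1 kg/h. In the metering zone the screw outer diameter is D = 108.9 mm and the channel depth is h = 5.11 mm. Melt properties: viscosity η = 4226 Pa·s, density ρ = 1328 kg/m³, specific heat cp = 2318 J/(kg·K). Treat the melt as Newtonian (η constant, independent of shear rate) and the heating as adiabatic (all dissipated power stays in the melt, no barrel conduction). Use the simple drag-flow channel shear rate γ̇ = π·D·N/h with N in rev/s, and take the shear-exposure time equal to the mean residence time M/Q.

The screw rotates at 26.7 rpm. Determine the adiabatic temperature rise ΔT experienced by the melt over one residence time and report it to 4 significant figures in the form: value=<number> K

value=116.8 K

Q_s = Q / 3600 = 294.1 / 3600 = 0.0816944 kg/s
t_res = M / Q_s = 7.83 / 0.0816944 = 95.845 s
Geometry in metres: D = 108.9 mm → 0.1089 m, h = 5.11 mm → 0.00511 m; screw speed N = 26.7 rpm = 0.445 rev/s
γ̇ = π·D·N / h = π · 0.1089 · 0.445 / 0.00511 = 29.7932 s⁻¹
ΔT = η·γ̇²·t_res / (ρ·cp) = 4226 · (29.7932)² · 95.845 / (1328 · 2318) = 116.794 K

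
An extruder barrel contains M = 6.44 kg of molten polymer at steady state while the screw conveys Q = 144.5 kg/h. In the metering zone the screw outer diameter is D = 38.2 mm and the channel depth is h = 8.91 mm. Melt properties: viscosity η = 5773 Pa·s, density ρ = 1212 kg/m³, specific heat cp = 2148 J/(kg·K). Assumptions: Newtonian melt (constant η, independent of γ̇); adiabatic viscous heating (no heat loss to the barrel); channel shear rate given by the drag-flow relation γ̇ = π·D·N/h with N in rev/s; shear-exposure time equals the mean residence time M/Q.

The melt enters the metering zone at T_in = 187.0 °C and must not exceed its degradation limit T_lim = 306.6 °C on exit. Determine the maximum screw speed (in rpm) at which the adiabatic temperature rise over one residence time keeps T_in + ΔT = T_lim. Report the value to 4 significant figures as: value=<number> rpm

value=81.67 rpm

Throughput in SI: Q_s = 144.5 kg/h ÷ 3600 s/h = 0.0401389 kg/s
t_res = M / Q_s = 6.44 / 0.0401389 = 160.443 s
Convert to metres: D = 0.0382 m, h = 0.00891 m
ΔT_a = T_lim − T_in = 306.6 − 187.0 = 119.6 K
γ̇_max² = ΔT_a·ρ·cp / (η·t_res) = [119.6 × 1212 × 2148] / [5773 × 160.443] = 336.16 s⁻²
Take the square root: γ̇_max = √(336.16) = 18.3347 s⁻¹
N_max = γ̇_max·h / (π·D) = 18.3347 · 0.00891 / (π · 0.0382) = 1.36125 rev/s = 81.6749 rpm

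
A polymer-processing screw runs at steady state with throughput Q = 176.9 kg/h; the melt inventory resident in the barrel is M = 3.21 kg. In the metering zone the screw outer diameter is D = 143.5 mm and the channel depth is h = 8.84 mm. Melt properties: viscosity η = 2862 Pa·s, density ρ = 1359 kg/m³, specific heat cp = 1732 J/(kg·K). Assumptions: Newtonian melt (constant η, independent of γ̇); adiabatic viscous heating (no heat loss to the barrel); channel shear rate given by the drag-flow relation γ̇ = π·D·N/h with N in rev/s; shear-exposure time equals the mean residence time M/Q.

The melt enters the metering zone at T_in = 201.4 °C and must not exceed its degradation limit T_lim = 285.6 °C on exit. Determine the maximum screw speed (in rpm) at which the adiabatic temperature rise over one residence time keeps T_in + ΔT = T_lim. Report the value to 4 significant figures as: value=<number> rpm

value=38.31 rpm

Q_s = Q / 3600 = 176.9 / 3600 = 0.0491389 kg/s
t_res = M / Q_s = 3.21 / 0.0491389 = 65.325 s
D = 143.5 mm = 0.1435 m;  h = 8.84 mm = 0.00884 m
ΔT_a = T_lim − T_in = 285.6 °C − 201.4 °C = 84.2 K
Invert ΔT = ηγ̇²t_res/(ρcp) for γ̇: γ̇_max² = ΔT_a ρ cp / (η t_res) = 84.2·1359·1732 / (2862·65.325) = 1060.06 s⁻²
γ̇_max = √1060.06 = 32.5585 s⁻¹
N_max = γ̇_max·h / (π·D) = 32.5585 · 0.00884 / (π · 0.1435) = 0.638433 rev/s = 38.306 rpm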